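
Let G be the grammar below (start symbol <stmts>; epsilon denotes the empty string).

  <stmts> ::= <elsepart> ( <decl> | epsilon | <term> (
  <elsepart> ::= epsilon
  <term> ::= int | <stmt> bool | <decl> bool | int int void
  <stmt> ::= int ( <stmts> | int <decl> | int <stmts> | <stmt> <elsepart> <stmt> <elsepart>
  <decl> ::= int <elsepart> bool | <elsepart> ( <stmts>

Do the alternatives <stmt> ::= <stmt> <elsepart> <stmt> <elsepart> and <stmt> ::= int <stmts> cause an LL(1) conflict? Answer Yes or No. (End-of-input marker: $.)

FIRST(<stmt> <elsepart> <stmt> <elsepart>) = { int } and FIRST(int <stmts>) = { int }.
Both contain int, so the two alternatives are not disjoint — LL(1) conflict.

Yes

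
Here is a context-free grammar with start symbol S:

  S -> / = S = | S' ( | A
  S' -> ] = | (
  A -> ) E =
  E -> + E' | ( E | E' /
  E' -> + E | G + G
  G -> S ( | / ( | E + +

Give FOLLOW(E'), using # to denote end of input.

In E -> + E': E' is at the end, add FOLLOW(E) = { +, /, = }.
In E -> E' /: add FIRST(/) = { / }.
Union: FOLLOW(E') = { +, /, = }.

{ +, /, = }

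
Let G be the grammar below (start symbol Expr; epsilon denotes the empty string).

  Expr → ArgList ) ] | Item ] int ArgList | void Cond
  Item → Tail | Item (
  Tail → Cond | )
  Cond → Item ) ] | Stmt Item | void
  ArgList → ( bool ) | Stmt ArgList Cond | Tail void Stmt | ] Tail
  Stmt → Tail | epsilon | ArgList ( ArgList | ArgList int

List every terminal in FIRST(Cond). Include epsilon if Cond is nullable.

From Cond → Item ) ]: add FIRST(Item) = { (, ), ], void }.
From Cond → Stmt Item: Stmt nullable, take FIRST(Stmt) ∪ FIRST(Item) = { (, ), ], void }.
Cond → void contributes {void}.
Union: FIRST(Cond) = { (, ), ], void }.

{ (, ), ], void }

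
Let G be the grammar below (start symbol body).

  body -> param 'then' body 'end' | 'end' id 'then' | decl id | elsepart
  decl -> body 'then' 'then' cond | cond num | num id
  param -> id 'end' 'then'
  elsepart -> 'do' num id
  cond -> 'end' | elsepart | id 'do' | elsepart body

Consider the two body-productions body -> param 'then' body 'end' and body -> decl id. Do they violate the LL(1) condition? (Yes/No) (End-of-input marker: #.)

FIRST(param 'then' body 'end') = { id } and FIRST(decl id) = { 'do', 'end', id, num }.
Both contain id, so the two alternatives are not disjoint — LL(1) conflict.

Yes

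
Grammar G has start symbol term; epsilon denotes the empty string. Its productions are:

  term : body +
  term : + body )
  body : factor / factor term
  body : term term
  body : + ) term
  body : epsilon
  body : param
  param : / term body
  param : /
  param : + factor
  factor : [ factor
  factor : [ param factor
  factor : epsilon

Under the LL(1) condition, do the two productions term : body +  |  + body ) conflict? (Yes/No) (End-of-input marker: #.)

FIRST(body +) = { +, /, [ } and FIRST(+ body )) = { + }.
Both contain +, so the two alternatives are not disjoint — LL(1) conflict.

Yes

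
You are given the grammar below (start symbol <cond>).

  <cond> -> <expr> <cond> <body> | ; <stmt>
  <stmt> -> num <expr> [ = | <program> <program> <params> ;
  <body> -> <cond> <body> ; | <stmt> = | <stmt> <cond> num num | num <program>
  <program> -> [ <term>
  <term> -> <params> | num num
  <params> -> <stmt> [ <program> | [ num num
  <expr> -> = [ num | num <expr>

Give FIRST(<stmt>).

{ [, num }

<stmt> -> num <expr> [ = contributes {num}.
From <stmt> -> <program> <program> <params> ;: add FIRST(<program>) = { [ }.
Union: FIRST(<stmt>) = { [, num }.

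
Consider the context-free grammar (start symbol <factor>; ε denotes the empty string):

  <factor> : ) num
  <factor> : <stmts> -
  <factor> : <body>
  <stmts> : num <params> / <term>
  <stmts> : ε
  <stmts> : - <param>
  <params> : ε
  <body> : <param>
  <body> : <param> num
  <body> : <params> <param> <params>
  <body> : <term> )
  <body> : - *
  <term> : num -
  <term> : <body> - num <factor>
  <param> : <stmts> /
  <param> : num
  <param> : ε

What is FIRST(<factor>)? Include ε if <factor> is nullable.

<factor> : ) num contributes {)}.
From <factor> : <stmts> -: <stmts> nullable, take FIRST(<stmts>) ∪ {-} = { -, num }.
From <factor> : <body>: add FIRST(<body>) = { -, /, num, ε } (including ε since <body> is nullable).
Union: FIRST(<factor>) = { ), -, /, num, ε }.

{ ), -, /, num, ε }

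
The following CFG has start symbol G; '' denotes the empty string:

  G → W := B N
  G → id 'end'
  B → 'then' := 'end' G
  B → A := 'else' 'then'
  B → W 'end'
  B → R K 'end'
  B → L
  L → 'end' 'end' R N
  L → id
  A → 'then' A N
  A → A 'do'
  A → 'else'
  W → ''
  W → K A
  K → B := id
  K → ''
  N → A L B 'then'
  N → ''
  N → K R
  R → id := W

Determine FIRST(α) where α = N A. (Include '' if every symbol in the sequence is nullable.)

Add FIRST(N)\{''} = { 'else', 'end', 'then', id }; N is nullable, continue.
Add FIRST(A) = { 'else', 'then' }; A is not nullable, stop.

{ 'else', 'end', 'then', id }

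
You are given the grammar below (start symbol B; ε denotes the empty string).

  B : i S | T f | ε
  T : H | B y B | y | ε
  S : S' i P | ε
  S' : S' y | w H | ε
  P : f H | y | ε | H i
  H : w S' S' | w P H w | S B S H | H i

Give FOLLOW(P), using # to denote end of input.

{ #, f, i, w, y }

In S : S' i P: P is at the end, add FOLLOW(S) = { #, f, i, w, y }.
In H : w P H w: add FIRST(H w) = { f, i, w, y }.
Union: FOLLOW(P) = { #, f, i, w, y }.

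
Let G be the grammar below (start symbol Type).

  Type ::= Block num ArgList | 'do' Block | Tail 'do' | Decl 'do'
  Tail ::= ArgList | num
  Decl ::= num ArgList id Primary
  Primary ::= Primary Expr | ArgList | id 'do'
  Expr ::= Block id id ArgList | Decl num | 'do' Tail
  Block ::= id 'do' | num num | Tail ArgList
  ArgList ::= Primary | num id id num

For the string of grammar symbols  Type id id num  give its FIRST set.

{ 'do', id, num }

Add FIRST(Type) = { 'do', id, num }; Type is not nullable, stop.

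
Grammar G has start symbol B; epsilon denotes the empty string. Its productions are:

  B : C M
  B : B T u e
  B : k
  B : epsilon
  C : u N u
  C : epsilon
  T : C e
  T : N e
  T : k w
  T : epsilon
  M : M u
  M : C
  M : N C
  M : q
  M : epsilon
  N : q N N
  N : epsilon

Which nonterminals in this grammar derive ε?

{ B, C, M, N, T }

Directly nullable (have an epsilon-production): B, C, T, M, N.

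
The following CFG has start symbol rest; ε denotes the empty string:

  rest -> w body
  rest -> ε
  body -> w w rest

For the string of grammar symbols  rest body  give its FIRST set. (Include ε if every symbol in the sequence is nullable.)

Add FIRST(rest)\{ε} = { w }; rest is nullable, continue.
Add FIRST(body) = { w }; body is not nullable, stop.

{ w }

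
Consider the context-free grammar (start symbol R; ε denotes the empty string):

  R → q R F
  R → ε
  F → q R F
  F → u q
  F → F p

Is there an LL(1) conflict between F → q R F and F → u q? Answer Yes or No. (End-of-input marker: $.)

FIRST(q R F) = { q } and FIRST(u q) = { u }.
The FIRST sets are disjoint and neither alternative is nullable — no conflict.

No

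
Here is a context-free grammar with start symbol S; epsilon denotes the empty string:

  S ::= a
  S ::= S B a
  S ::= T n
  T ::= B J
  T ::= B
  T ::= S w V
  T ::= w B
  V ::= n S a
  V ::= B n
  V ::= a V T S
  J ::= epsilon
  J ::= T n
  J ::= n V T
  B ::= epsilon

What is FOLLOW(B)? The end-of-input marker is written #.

{ a, n, w }

In S ::= S B a: add FIRST(a) = { a }.
In T ::= B J: add FIRST(J)\{epsilon} = { a, n, w }.
  Since J is nullable, also add FOLLOW(T) = { a, n, w }.
In T ::= B: B is at the end, add FOLLOW(T) = { a, n, w }.
In T ::= w B: B is at the end, add FOLLOW(T) = { a, n, w }.
In V ::= B n: add FIRST(n) = { n }.
Union: FOLLOW(B) = { a, n, w }.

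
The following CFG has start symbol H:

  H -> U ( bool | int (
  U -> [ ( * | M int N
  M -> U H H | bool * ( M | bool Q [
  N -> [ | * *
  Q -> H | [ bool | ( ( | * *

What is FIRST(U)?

U -> [ ( * contributes {[}.
From U -> M int N: add FIRST(M) = { [, bool }.
Union: FIRST(U) = { [, bool }.

{ [, bool }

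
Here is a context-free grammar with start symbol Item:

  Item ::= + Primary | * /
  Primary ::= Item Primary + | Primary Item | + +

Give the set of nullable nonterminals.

{ } (none)

No nonterminal has an empty production or an RHS whose symbols are all nullable.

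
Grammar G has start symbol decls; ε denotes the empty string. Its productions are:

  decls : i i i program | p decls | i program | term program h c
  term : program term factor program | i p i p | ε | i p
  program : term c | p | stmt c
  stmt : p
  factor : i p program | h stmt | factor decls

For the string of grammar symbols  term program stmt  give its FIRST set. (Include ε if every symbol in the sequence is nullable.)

Add FIRST(term)\{ε} = { c, i, p }; term is nullable, continue.
Add FIRST(program) = { c, i, p }; program is not nullable, stop.

{ c, i, p }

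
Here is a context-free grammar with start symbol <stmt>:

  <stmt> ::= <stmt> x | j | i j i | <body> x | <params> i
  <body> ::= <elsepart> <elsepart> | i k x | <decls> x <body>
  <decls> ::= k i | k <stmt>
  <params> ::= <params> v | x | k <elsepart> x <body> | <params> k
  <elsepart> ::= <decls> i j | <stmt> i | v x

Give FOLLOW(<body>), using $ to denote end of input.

{ i, k, v, x }

In <stmt> ::= <body> x: add FIRST(x) = { x }.
In <body> ::= <decls> x <body>: <body> is at the end, add FOLLOW(<body>) = { i, k, v, x }.
In <params> ::= k <elsepart> x <body>: <body> is at the end, add FOLLOW(<params>) = { i, k, v }.
Union: FOLLOW(<body>) = { i, k, v, x }.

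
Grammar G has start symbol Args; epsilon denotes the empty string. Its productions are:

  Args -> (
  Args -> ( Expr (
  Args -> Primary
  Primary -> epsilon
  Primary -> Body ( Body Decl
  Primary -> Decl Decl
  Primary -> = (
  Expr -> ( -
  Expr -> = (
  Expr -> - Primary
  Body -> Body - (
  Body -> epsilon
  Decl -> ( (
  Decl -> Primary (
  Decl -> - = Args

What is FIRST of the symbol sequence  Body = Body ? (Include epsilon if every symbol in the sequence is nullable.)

{ -, = }

Add FIRST(Body)\{epsilon} = { - }; Body is nullable, continue.
= is a terminal; add {=} and stop.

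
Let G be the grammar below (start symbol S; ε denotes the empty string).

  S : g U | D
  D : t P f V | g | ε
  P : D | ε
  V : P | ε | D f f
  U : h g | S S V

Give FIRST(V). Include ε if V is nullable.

{ f, g, t, ε }

From V : P: add FIRST(P) = { g, t, ε } (including ε since P is nullable).
V : ε contributes ε.
From V : D f f: D nullable, take FIRST(D) ∪ {f} = { f, g, t }.
Union: FIRST(V) = { f, g, t, ε }.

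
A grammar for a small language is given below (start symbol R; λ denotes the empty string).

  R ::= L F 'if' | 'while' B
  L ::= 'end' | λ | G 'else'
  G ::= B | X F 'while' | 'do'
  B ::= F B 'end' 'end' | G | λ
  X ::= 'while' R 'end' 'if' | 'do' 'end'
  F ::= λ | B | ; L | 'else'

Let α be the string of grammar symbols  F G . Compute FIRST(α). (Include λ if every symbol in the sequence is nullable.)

Add FIRST(F)\{λ} = { 'do', 'else', 'end', 'while', ; }; F is nullable, continue.
Add FIRST(G)\{λ} = { 'do', 'else', 'end', 'while', ; }; G is nullable, continue.
Every symbol is nullable, so include λ.

{ 'do', 'else', 'end', 'while', ;, λ }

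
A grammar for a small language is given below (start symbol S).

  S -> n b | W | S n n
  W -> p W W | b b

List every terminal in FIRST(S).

S -> n b contributes {n}.
From S -> W: add FIRST(W) = { b, p }.
From S -> S n n: add FIRST(S) = { b, n, p }.
Union: FIRST(S) = { b, n, p }.

{ b, n, p }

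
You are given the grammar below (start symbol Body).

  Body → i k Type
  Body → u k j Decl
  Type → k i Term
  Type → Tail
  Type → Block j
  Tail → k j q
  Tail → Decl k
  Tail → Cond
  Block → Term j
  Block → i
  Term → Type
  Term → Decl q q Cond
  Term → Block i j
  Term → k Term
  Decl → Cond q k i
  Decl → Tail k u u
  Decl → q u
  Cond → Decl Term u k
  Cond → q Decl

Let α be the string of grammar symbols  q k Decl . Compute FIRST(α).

{ q }

q is a terminal; add {q} and stop.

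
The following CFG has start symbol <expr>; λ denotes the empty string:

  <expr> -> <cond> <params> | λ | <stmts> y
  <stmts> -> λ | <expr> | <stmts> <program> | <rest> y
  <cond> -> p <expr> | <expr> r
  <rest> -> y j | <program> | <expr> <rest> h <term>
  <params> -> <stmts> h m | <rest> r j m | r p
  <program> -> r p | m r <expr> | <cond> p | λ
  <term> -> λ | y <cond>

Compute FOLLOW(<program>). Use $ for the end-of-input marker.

{ h, m, p, r, y }

In <stmts> -> <stmts> <program>: <program> is at the end, add FOLLOW(<stmts>) = { h, m, p, r, y }.
In <rest> -> <program>: <program> is at the end, add FOLLOW(<rest>) = { h, r, y }.
Union: FOLLOW(<program>) = { h, m, p, r, y }.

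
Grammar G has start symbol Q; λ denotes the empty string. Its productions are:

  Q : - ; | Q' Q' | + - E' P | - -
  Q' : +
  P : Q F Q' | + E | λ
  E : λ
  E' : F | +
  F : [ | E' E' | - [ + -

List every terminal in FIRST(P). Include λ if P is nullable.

From P : Q F Q': add FIRST(Q) = { +, - }.
P : + E contributes {+}.
P : λ contributes λ.
Union: FIRST(P) = { +, -, λ }.

{ +, -, λ }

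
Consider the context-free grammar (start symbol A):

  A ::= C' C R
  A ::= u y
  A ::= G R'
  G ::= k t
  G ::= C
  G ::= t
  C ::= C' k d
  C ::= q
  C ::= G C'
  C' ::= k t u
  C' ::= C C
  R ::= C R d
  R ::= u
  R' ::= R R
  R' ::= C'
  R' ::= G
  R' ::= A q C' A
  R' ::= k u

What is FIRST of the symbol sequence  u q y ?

u is a terminal; add {u} and stop.

{ u }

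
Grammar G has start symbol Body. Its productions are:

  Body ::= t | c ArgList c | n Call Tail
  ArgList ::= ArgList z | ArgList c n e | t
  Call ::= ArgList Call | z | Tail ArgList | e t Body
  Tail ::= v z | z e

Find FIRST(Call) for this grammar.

From Call ::= ArgList Call: add FIRST(ArgList) = { t }.
Call ::= z contributes {z}.
From Call ::= Tail ArgList: add FIRST(Tail) = { v, z }.
Call ::= e t Body contributes {e}.
Union: FIRST(Call) = { e, t, v, z }.

{ e, t, v, z }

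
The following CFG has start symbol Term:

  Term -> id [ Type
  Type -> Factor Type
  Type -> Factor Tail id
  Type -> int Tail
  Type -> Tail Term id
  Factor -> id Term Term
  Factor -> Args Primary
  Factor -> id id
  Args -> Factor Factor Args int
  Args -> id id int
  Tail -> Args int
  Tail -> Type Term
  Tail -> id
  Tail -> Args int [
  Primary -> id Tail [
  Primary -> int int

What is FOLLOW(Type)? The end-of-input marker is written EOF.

In Term -> id [ Type: Type is at the end, add FOLLOW(Term) = { EOF, [, id, int }.
In Type -> Factor Type: Type is at the end, add FOLLOW(Type) = { EOF, [, id, int }.
In Tail -> Type Term: add FIRST(Term) = { id }.
Union: FOLLOW(Type) = { EOF, [, id, int }.

{ EOF, [, id, int }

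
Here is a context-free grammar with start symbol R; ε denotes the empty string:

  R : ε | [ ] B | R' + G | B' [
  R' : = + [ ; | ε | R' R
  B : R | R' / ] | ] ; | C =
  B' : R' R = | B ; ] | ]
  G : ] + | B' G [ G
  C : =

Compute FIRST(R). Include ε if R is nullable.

{ +, /, ;, =, [, ], ε }

R : ε contributes ε.
R : [ ] B contributes {[}.
From R : R' + G: R' nullable, take FIRST(R') ∪ {+} = { +, /, ;, =, [, ] }.
From R : B' [: add FIRST(B') = { +, /, ;, =, [, ] }.
Union: FIRST(R) = { +, /, ;, =, [, ], ε }.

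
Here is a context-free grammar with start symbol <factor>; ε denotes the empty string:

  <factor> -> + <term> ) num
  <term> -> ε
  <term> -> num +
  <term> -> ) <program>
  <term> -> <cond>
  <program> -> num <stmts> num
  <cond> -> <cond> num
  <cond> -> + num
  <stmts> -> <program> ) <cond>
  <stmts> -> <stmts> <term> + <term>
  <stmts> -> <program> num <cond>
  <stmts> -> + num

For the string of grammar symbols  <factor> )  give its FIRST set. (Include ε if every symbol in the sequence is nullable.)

Add FIRST(<factor>) = { + }; <factor> is not nullable, stop.

{ + }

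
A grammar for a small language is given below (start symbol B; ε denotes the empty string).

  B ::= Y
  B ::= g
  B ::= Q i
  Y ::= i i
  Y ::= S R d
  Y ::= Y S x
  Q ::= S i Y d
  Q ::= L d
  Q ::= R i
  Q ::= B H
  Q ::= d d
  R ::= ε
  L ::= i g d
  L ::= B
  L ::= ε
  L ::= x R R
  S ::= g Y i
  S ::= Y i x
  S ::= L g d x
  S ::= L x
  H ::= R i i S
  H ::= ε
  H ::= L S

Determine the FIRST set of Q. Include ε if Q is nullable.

From Q ::= S i Y d: add FIRST(S) = { d, g, i, x }.
From Q ::= L d: L nullable, take FIRST(L) ∪ {d} = { d, g, i, x }.
From Q ::= R i: R nullable, take FIRST(R) ∪ {i} = { i }.
From Q ::= B H: add FIRST(B) = { d, g, i, x }.
Q ::= d d contributes {d}.
Union: FIRST(Q) = { d, g, i, x }.

{ d, g, i, x }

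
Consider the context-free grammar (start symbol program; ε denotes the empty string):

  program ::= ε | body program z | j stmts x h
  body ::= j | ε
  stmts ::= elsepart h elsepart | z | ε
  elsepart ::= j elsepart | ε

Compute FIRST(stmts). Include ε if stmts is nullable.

{ h, j, z, ε }

From stmts ::= elsepart h elsepart: elsepart nullable, take FIRST(elsepart) ∪ {h} = { h, j }.
stmts ::= z contributes {z}.
stmts ::= ε contributes ε.
Union: FIRST(stmts) = { h, j, z, ε }.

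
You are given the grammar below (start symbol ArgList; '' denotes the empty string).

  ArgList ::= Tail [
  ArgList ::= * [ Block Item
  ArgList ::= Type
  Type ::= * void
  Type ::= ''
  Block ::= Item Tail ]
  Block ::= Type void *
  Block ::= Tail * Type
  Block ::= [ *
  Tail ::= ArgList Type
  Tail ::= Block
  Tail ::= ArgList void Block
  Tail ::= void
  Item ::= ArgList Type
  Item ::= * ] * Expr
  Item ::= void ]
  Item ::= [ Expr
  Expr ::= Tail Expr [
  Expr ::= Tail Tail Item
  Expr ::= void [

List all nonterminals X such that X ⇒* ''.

{ ArgList, Expr, Item, Tail, Type }

Directly nullable (have an ''-production): Type.
Tail ::= ArgList Type with every symbol nullable, so Tail is nullable.
Expr ::= Tail Tail Item with every symbol nullable, so Expr is nullable.
Item ::= ArgList Type with every symbol nullable, so Item is nullable.
ArgList ::= Type with every symbol nullable, so ArgList is nullable.
No other nonterminal has a production whose RHS symbols are all nullable.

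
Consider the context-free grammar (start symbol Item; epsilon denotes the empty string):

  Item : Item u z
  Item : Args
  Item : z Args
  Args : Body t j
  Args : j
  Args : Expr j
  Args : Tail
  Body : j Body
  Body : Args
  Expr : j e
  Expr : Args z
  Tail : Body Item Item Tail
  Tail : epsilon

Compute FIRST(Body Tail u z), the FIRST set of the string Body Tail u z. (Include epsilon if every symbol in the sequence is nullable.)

Add FIRST(Body)\{epsilon} = { j, t, u, z }; Body is nullable, continue.
Add FIRST(Tail)\{epsilon} = { j, t, u, z }; Tail is nullable, continue.
u is a terminal; add {u} and stop.

{ j, t, u, z }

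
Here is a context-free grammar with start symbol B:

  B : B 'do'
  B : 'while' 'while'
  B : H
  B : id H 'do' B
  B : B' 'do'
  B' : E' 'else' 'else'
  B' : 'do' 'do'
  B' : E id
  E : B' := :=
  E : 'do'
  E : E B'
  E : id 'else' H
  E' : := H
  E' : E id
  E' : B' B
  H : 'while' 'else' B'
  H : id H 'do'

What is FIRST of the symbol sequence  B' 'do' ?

Add FIRST(B') = { 'do', :=, id }; B' is not nullable, stop.

{ 'do', :=, id }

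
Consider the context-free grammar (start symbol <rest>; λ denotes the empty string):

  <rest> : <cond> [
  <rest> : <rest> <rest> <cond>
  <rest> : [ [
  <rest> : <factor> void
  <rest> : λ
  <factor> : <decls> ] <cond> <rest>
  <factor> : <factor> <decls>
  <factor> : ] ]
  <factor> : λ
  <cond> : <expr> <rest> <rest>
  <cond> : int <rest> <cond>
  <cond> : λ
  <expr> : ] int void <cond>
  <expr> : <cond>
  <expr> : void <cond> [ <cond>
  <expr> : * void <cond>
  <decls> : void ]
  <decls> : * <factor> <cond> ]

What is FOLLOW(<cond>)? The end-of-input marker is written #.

In <rest> : <cond> [: add FIRST([) = { [ }.
In <rest> : <rest> <rest> <cond>: <cond> is at the end, add FOLLOW(<rest>) = { #, *, [, ], int, void }.
In <factor> : <decls> ] <cond> <rest>: add FIRST(<rest>)\{λ} = { *, [, ], int, void }.
  Since <rest> is nullable, also add FOLLOW(<factor>) = { *, [, ], int, void }.
In <cond> : int <rest> <cond>: <cond> is at the end, add FOLLOW(<cond>) = { #, *, [, ], int, void }.
In <expr> : ] int void <cond>: <cond> is at the end, add FOLLOW(<expr>) = { #, *, [, ], int, void }.
In <expr> : <cond>: <cond> is at the end, add FOLLOW(<expr>) = { #, *, [, ], int, void }.
In <expr> : void <cond> [ <cond>: add FIRST([ <cond>) = { [ }.
In <expr> : void <cond> [ <cond>: <cond> is at the end, add FOLLOW(<expr>) = { #, *, [, ], int, void }.
In <expr> : * void <cond>: <cond> is at the end, add FOLLOW(<expr>) = { #, *, [, ], int, void }.
In <decls> : * <factor> <cond> ]: add FIRST(]) = { ] }.
Union: FOLLOW(<cond>) = { #, *, [, ], int, void }.

{ #, *, [, ], int, void }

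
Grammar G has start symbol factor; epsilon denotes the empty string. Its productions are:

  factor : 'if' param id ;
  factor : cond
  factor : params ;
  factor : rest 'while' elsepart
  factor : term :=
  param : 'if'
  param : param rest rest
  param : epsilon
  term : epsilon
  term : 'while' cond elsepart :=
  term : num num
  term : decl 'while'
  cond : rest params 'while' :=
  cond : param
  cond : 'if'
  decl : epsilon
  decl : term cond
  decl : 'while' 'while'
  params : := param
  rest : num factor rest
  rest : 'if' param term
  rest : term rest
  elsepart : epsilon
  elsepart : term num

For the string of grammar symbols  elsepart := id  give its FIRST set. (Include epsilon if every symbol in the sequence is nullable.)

{ 'if', 'while', :=, num }

Add FIRST(elsepart)\{epsilon} = { 'if', 'while', num }; elsepart is nullable, continue.
:= is a terminal; add {:=} and stop.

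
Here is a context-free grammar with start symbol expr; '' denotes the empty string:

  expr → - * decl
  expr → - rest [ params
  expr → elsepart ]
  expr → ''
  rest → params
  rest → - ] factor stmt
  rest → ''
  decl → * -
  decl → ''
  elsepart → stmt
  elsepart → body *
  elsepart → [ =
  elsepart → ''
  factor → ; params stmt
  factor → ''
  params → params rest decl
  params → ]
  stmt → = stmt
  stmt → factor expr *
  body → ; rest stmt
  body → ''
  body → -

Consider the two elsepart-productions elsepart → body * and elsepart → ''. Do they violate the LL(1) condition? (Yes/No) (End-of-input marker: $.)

FIRST(body *) = { *, -, ; } and FIRST('') = { '' }.
The second is nullable but FOLLOW(elsepart) = { ] } is disjoint from FIRST of the first.

No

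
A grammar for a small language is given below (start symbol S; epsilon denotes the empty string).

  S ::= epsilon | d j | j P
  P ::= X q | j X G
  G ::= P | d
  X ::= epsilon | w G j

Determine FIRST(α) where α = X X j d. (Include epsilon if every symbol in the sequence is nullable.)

{ j, w }

Add FIRST(X)\{epsilon} = { w }; X is nullable, continue.
Add FIRST(X)\{epsilon} = { w }; X is nullable, continue.
j is a terminal; add {j} and stop.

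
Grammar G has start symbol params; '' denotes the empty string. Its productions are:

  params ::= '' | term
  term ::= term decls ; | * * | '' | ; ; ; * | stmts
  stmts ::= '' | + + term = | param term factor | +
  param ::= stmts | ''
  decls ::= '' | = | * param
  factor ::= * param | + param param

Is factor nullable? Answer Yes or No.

Nullable nonterminals: decls, param, params, stmts, term.
No production of factor has an RHS whose symbols are all nullable, so factor is not nullable.

No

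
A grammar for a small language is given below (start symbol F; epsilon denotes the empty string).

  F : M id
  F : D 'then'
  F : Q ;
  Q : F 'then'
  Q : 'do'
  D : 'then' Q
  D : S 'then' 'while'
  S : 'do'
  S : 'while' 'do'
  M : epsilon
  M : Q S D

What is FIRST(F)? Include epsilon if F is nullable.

{ 'do', 'then', 'while', id }

From F : M id: M nullable, take FIRST(M) ∪ {id} = { 'do', 'then', 'while', id }.
From F : D 'then': add FIRST(D) = { 'do', 'then', 'while' }.
From F : Q ;: add FIRST(Q) = { 'do', 'then', 'while', id }.
Union: FIRST(F) = { 'do', 'then', 'while', id }.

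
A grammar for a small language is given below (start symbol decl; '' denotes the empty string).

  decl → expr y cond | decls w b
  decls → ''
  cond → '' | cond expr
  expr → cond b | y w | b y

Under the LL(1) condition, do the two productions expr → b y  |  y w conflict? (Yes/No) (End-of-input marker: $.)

FIRST(b y) = { b } and FIRST(y w) = { y }.
The FIRST sets are disjoint and neither alternative is nullable — no conflict.

No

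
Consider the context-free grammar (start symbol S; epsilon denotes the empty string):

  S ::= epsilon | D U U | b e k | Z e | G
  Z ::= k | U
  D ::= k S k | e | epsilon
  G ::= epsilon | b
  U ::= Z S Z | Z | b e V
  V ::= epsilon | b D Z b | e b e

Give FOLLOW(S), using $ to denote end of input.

{ $, b, k }

S is the start symbol, so $ ∈ FOLLOW(S).
In D ::= k S k: add FIRST(k) = { k }.
In U ::= Z S Z: add FIRST(Z) = { b, k }.
Union: FOLLOW(S) = { $, b, k }.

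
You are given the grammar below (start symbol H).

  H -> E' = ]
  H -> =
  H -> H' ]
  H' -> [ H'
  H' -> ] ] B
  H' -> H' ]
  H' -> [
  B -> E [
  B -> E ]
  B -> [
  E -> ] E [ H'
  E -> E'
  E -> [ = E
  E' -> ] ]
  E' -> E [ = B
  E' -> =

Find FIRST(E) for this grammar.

E -> ] E [ H' contributes {]}.
From E -> E': add FIRST(E') = { =, [, ] }.
E -> [ = E contributes {[}.
Union: FIRST(E) = { =, [, ] }.

{ =, [, ] }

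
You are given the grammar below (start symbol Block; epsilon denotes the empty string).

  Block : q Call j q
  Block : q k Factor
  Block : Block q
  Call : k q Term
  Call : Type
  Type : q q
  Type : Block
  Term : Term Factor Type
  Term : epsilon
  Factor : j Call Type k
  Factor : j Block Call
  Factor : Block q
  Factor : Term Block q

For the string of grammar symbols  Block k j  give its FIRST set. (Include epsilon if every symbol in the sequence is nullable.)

{ q }

Add FIRST(Block) = { q }; Block is not nullable, stop.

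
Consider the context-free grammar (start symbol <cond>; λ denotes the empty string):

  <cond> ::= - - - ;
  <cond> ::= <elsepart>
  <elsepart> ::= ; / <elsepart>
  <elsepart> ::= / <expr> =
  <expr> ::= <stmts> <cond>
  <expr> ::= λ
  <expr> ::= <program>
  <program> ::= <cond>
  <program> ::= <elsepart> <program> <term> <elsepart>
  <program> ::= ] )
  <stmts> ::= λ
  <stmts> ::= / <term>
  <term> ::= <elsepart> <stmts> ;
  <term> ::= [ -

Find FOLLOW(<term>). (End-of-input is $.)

{ -, /, ; }

In <program> ::= <elsepart> <program> <term> <elsepart>: add FIRST(<elsepart>) = { /, ; }.
In <stmts> ::= / <term>: <term> is at the end, add FOLLOW(<stmts>) = { -, /, ; }.
Union: FOLLOW(<term>) = { -, /, ; }.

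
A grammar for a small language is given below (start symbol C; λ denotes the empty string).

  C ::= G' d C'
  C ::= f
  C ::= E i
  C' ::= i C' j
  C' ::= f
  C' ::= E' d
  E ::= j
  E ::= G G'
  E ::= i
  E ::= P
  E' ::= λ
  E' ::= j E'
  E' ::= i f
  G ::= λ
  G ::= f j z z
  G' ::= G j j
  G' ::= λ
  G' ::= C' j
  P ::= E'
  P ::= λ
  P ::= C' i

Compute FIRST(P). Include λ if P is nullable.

From P ::= E': add FIRST(E') = { i, j, λ } (including λ since E' is nullable).
P ::= λ contributes λ.
From P ::= C' i: add FIRST(C') = { d, f, i, j }.
Union: FIRST(P) = { d, f, i, j, λ }.

{ d, f, i, j, λ }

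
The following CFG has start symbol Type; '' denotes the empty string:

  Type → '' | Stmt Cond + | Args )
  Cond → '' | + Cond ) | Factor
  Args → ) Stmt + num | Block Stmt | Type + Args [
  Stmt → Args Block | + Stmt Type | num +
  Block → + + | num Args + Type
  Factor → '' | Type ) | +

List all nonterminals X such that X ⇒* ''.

{ Cond, Factor, Type }

Directly nullable (have an ''-production): Type, Cond, Factor.
No other nonterminal has a production whose RHS symbols are all nullable.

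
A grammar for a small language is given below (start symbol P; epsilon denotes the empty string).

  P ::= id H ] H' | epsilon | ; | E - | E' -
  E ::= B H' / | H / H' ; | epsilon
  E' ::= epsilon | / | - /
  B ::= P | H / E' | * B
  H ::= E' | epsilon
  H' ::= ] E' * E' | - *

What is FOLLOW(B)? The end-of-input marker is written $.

{ -, ] }

In E ::= B H' /: add FIRST(H' /) = { -, ] }.
In B ::= * B: B is at the end, add FOLLOW(B) = { -, ] }.
Union: FOLLOW(B) = { -, ] }.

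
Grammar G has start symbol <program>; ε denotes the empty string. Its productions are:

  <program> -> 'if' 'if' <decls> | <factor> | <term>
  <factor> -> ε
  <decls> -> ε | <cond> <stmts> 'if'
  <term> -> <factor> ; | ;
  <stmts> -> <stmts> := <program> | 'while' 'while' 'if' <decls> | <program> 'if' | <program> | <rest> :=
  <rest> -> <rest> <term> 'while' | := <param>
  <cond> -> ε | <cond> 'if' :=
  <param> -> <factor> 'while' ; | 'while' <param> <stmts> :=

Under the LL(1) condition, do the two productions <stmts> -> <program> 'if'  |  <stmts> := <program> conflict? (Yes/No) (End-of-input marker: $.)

FIRST(<program> 'if') = { 'if', ; } and FIRST(<stmts> := <program>) = { 'if', 'while', :=, ; }.
Both contain 'if', so the two alternatives are not disjoint — LL(1) conflict.

Yes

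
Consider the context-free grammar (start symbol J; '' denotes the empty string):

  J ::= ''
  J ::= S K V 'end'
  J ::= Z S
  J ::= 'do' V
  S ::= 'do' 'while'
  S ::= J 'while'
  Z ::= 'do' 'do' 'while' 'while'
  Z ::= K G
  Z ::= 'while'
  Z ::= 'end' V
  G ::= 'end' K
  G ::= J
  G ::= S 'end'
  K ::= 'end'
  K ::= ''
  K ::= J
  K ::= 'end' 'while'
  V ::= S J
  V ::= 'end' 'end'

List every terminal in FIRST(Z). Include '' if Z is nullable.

{ 'do', 'end', 'while', '' }

Z ::= 'do' 'do' 'while' 'while' contributes {'do'}.
From Z ::= K G: K, G nullable, take FIRST(K) ∪ FIRST(G) = { 'do', 'end', 'while' }; also '' since the whole RHS is nullable.
Z ::= 'while' contributes {'while'}.
Z ::= 'end' V contributes {'end'}.
Union: FIRST(Z) = { 'do', 'end', 'while', '' }.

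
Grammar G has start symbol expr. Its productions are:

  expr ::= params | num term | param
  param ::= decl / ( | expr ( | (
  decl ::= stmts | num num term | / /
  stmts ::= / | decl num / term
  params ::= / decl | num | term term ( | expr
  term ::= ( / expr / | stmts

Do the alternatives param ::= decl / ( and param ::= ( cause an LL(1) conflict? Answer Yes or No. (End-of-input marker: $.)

FIRST(decl / () = { /, num } and FIRST(() = { ( }.
The FIRST sets are disjoint and neither alternative is nullable — no conflict.

No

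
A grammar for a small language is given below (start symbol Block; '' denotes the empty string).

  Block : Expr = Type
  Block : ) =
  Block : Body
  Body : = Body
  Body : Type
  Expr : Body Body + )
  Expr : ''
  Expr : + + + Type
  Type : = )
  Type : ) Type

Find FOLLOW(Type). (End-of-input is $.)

In Block : Expr = Type: Type is at the end, add FOLLOW(Block) = { $ }.
In Body : Type: Type is at the end, add FOLLOW(Body) = { $, ), +, = }.
In Expr : + + + Type: Type is at the end, add FOLLOW(Expr) = { = }.
In Type : ) Type: Type is at the end, add FOLLOW(Type) = { $, ), +, = }.
Union: FOLLOW(Type) = { $, ), +, = }.

{ $, ), +, = }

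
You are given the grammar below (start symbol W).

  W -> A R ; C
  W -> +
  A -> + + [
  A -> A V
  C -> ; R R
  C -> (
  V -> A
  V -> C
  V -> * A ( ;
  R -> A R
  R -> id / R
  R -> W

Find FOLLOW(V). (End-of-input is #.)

In A -> A V: V is at the end, add FOLLOW(A) = { (, *, +, ;, id }.
Union: FOLLOW(V) = { (, *, +, ;, id }.

{ (, *, +, ;, id }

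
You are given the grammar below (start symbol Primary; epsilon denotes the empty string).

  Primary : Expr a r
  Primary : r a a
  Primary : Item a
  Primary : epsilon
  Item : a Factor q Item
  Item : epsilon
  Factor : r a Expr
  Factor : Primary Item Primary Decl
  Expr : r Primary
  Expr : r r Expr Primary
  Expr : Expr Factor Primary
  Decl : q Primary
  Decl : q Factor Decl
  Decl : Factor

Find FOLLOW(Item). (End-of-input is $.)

In Primary : Item a: add FIRST(a) = { a }.
In Item : a Factor q Item: Item is at the end, add FOLLOW(Item) = { a, q, r }.
In Factor : Primary Item Primary Decl: add FIRST(Primary Decl) = { a, q, r }.
Union: FOLLOW(Item) = { a, q, r }.

{ a, q, r }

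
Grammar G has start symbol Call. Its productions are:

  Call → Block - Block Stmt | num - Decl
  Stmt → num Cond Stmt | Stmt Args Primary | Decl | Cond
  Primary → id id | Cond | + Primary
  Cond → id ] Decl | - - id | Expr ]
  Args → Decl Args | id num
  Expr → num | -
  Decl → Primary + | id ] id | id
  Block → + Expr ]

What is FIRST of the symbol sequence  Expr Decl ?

Add FIRST(Expr) = { -, num }; Expr is not nullable, stop.

{ -, num }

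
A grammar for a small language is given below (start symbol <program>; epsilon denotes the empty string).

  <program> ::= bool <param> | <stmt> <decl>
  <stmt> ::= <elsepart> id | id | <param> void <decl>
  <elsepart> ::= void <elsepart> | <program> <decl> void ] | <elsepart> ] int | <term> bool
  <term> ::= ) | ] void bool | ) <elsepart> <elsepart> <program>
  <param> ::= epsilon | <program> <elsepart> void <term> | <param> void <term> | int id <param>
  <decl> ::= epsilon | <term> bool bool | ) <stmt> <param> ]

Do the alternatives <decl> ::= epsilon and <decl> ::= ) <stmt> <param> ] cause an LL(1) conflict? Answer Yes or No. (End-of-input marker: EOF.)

FIRST(epsilon) = { epsilon } and FIRST() <stmt> <param> ]) = { ) }.
The first alternative is nullable and FOLLOW(<decl>) = { EOF, ), ], bool, id, int, void } shares ) with FIRST of the second — conflict.

Yes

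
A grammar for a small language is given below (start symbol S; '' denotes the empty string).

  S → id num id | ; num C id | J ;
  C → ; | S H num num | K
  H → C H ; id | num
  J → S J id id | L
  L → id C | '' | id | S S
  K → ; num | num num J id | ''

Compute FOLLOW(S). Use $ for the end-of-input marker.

S is the start symbol, so $ ∈ FOLLOW(S).
In C → S H num num: add FIRST(H num num) = { ;, id, num }.
In J → S J id id: add FIRST(J id id) = { ;, id }.
In L → S S: add FIRST(S) = { ;, id }.
In L → S S: S is at the end, add FOLLOW(L) = { ;, id }.
Union: FOLLOW(S) = { $, ;, id, num }.

{ $, ;, id, num }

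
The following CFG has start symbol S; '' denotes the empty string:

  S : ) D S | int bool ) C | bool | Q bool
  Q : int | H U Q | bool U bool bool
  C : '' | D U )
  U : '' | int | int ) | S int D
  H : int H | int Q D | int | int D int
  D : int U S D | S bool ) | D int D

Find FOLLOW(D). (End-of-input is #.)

{ ), bool, int }

In S : ) D S: add FIRST(S) = { ), bool, int }.
In C : D U ): add FIRST(U )) = { ), bool, int }.
In U : S int D: D is at the end, add FOLLOW(U) = { ), bool, int }.
In H : int Q D: D is at the end, add FOLLOW(H) = { ), bool, int }.
In H : int D int: add FIRST(int) = { int }.
In D : int U S D: D is at the end, add FOLLOW(D) = { ), bool, int }.
In D : D int D: add FIRST(int D) = { int }.
In D : D int D: D is at the end, add FOLLOW(D) = { ), bool, int }.
Union: FOLLOW(D) = { ), bool, int }.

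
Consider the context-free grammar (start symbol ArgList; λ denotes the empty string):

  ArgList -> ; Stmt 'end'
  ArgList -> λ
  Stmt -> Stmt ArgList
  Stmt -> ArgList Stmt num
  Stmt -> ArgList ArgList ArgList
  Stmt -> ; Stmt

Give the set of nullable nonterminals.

Directly nullable (have an λ-production): ArgList.
Stmt -> Stmt ArgList with every symbol nullable, so Stmt is nullable.

{ ArgList, Stmt }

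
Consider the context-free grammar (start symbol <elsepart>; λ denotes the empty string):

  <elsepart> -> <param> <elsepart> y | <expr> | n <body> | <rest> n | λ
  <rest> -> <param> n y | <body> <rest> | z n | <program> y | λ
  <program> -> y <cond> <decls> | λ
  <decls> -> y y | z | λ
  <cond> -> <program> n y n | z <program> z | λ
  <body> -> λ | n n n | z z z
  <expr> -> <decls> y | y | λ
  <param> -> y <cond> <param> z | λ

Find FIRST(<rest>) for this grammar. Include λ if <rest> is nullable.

From <rest> -> <param> n y: <param> nullable, take FIRST(<param>) ∪ {n} = { n, y }.
From <rest> -> <body> <rest>: <body>, <rest> nullable, take FIRST(<body>) ∪ FIRST(<rest>) = { n, y, z }; also λ since the whole RHS is nullable.
<rest> -> z n contributes {z}.
From <rest> -> <program> y: <program> nullable, take FIRST(<program>) ∪ {y} = { y }.
<rest> -> λ contributes λ.
Union: FIRST(<rest>) = { n, y, z, λ }.

{ n, y, z, λ }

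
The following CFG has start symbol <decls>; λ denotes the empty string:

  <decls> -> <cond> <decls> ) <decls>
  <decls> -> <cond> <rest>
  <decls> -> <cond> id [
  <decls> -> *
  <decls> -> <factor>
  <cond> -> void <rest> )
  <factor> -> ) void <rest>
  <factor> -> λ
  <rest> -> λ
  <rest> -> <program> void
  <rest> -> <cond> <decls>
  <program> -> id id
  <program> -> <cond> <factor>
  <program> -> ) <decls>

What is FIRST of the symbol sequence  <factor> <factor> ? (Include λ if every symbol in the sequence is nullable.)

{ ), λ }

Add FIRST(<factor>)\{λ} = { ) }; <factor> is nullable, continue.
Add FIRST(<factor>)\{λ} = { ) }; <factor> is nullable, continue.
Every symbol is nullable, so include λ.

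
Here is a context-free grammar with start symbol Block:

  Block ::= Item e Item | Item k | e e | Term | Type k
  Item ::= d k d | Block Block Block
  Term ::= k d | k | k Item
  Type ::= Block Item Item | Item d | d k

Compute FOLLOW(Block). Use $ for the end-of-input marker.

{ $, d, e, k }

Block is the start symbol, so $ ∈ FOLLOW(Block).
In Item ::= Block Block Block: add FIRST(Block Block) = { d, e, k }.
In Item ::= Block Block Block: add FIRST(Block) = { d, e, k }.
In Item ::= Block Block Block: Block is at the end, add FOLLOW(Item) = { $, d, e, k }.
In Type ::= Block Item Item: add FIRST(Item Item) = { d, e, k }.
Union: FOLLOW(Block) = { $, d, e, k }.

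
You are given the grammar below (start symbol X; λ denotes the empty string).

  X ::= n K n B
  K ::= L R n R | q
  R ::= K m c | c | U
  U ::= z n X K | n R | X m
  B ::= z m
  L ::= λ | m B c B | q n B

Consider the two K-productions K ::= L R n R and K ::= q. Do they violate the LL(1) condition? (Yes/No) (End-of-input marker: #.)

Yes

FIRST(L R n R) = { c, m, n, q, z } and FIRST(q) = { q }.
Both contain q, so the two alternatives are not disjoint — LL(1) conflict.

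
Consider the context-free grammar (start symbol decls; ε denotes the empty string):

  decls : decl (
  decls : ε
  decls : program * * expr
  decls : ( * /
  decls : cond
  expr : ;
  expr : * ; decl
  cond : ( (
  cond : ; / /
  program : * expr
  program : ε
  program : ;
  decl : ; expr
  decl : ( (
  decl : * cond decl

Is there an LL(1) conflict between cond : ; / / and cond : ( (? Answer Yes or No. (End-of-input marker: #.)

No

FIRST(; / /) = { ; } and FIRST(( () = { ( }.
The FIRST sets are disjoint and neither alternative is nullable — no conflict.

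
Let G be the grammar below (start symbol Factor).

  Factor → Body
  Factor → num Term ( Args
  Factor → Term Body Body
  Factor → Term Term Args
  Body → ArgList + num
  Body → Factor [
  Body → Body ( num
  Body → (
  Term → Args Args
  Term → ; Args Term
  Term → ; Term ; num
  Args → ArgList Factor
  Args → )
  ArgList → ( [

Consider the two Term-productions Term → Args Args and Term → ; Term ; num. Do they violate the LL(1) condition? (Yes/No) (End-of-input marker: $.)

FIRST(Args Args) = { (, ) } and FIRST(; Term ; num) = { ; }.
The FIRST sets are disjoint and neither alternative is nullable — no conflict.

No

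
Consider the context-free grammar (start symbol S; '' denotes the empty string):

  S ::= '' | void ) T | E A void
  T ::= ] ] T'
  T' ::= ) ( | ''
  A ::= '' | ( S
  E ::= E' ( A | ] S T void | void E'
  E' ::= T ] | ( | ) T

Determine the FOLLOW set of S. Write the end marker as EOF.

{ EOF, (, ], void }

S is the start symbol, so EOF ∈ FOLLOW(S).
In A ::= ( S: S is at the end, add FOLLOW(A) = { (, void }.
In E ::= ] S T void: add FIRST(T void) = { ] }.
Union: FOLLOW(S) = { EOF, (, ], void }.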